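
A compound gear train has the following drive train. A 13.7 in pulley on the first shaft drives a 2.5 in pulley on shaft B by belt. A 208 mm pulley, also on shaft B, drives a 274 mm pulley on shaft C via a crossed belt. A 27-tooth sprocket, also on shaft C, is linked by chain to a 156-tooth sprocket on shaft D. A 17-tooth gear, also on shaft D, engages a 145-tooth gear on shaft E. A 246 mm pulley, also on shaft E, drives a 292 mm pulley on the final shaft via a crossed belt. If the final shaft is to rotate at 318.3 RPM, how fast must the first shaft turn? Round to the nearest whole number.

Overall ratio R = 0.18248 × 1.3173 × 5.7778 × 8.5294 × 1.187 = 14.062.
Required input speed = output speed × R = 318.3 × 14.062 = 4475.8 RPM.

4476 RPM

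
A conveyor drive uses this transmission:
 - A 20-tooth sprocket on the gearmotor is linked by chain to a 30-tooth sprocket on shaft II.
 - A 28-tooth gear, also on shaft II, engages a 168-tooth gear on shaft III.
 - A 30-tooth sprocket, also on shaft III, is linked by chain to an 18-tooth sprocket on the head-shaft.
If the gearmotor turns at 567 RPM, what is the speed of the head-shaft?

chain 30/20 = 1.5 → 567/1.5 = 378 RPM
gear mesh 168/28 = 6 → 378/6 = 63 RPM
chain 18/30 = 0.6 → 63/0.6 = 105 RPM

105 RPM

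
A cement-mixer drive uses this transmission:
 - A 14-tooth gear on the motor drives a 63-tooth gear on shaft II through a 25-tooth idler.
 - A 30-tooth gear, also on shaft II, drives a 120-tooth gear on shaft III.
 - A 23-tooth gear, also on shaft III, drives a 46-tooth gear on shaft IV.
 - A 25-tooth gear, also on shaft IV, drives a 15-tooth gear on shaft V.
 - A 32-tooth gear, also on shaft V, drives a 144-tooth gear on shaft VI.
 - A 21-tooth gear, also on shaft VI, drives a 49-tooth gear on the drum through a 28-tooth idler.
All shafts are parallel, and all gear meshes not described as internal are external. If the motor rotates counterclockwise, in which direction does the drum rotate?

counterclockwise

the motor → shaft II: driver → idler → driven is 2 external meshes, 2 reversals → CCW.
shaft II → shaft III: external mesh, 1 reversal → CW.
shaft III → shaft IV: external mesh, 1 reversal → CCW.
shaft IV → shaft V: external mesh, 1 reversal → CW.
shaft V → shaft VI: external mesh, 1 reversal → CCW.
shaft VI → the drum: driver → idler → driven is 2 external meshes, 2 reversals → CCW.
8 reversals in total — an even number — so the drum turns the same way as the motor.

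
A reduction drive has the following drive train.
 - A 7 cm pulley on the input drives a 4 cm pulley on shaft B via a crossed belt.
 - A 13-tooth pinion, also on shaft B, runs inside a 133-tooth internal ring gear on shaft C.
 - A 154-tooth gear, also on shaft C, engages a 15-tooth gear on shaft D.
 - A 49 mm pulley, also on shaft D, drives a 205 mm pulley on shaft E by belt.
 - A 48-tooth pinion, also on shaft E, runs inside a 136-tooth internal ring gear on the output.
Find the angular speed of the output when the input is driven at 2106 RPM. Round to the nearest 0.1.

Belt: ratio = 4/7 = 0.57143, so shaft B turns at 2106 / 0.57143 = 3685.5 RPM.
Internal gear: ratio = 133/13 = 10.231, so shaft C turns at 3685.5 / 10.231 = 360.24 RPM.
Gear mesh: ratio = 15/154 = 0.097403, so shaft D turns at 360.24 / 0.097403 = 3698.4 RPM.
Belt: ratio = 205/49 = 4.1837, so shaft E turns at 3698.4 / 4.1837 = 884.02 RPM.
Internal gear: ratio = 136/48 = 2.8333, so the output turns at 884.02 / 2.8333 = 312.01 RPM.

312.0 RPM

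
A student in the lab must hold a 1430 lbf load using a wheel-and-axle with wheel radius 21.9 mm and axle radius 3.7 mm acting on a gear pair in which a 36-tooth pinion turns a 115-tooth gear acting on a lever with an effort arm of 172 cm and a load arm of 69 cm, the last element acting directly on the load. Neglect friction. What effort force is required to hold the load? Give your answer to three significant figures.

30.3 lbf

Wheel-and-axle MA = R/r = 21.9/3.7 = 5.9189.
Gear pair MA = 115/36 = 3.1944.
Lever MA = effort arm / load arm = 172/69 = 2.4928.
Combined ideal MA = 5.9189 × 3.1944 × 2.4928 = 47.132.
Effort = load / MA = 1430 / 47.132 = 30.34 lbf.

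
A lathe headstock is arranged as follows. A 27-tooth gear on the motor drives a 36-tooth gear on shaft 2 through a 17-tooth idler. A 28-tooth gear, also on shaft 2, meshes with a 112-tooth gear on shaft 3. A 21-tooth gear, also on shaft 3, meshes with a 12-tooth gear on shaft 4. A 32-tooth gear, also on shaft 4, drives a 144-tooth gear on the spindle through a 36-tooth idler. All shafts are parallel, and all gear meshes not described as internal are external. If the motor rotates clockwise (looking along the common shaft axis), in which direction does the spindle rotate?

the motor → shaft 2: driver → idler → driven is 2 external meshes, 2 reversals → CW.
shaft 2 → shaft 3: external mesh, 1 reversal → CCW.
shaft 3 → shaft 4: external mesh, 1 reversal → CW.
shaft 4 → the spindle: driver → idler → driven is 2 external meshes, 2 reversals → CW.
6 reversals in total — an even number — so the spindle turns the same way as the motor.

clockwise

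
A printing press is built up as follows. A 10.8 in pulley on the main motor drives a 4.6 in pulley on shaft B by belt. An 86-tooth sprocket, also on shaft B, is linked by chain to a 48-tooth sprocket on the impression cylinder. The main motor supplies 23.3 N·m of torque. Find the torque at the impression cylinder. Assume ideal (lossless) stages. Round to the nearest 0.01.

Belt: ratio = 4.6/10.8 = 0.42593; torque at shaft B = 23.3 × 0.42593 = 9.9241 N·m.
Chain: ratio = 48/86 = 0.55814; torque at the impression cylinder = 9.9241 × 0.55814 = 5.539 N·m.

5.54 N·m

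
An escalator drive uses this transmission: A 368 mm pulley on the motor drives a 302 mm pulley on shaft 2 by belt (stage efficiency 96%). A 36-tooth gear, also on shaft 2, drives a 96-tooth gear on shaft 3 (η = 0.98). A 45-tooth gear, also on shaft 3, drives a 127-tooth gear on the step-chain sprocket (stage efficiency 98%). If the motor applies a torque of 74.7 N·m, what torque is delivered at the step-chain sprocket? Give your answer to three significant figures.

425 N·m

belt 302/368 = 0.82065 → τ = 74.7·0.82065·0.96 = 58.851 N·m
gear mesh 96/36 = 2.6667 → τ = 58.851·2.6667·0.98 = 153.8 N·m
gear mesh 127/45 = 2.8222 → τ = 153.8·2.8222·0.98 = 425.37 N·m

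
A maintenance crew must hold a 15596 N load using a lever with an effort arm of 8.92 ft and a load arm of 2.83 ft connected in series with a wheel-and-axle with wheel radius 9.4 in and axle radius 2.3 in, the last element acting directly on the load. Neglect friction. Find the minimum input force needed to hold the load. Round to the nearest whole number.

Lever MA = effort arm / load arm = 8.92/2.83 = 3.1519.
Wheel-and-axle MA = R/r = 9.4/2.3 = 4.087.
Combined ideal MA = 3.1519 × 4.087 = 12.882.
Effort = load / MA = 15596 / 12.882 = 1210.7 N.

1211 N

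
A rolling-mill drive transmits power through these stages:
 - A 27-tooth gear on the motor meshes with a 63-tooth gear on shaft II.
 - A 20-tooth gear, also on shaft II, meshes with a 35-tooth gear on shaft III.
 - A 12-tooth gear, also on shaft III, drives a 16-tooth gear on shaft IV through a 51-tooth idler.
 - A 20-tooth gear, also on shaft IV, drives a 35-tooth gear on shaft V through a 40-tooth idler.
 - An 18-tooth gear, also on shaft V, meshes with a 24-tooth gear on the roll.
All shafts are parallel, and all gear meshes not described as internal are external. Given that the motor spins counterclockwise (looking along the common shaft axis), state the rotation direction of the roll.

the motor → shaft II: external mesh, 1 reversal → CW.
shaft II → shaft III: external mesh, 1 reversal → CCW.
shaft III → shaft IV: driver → idler → driven is 2 external meshes, 2 reversals → CCW.
shaft IV → shaft V: driver → idler → driven is 2 external meshes, 2 reversals → CCW.
shaft V → the roll: external mesh, 1 reversal → CW.
7 reversals in total — an odd number — so the roll turns opposite to the motor.

clockwise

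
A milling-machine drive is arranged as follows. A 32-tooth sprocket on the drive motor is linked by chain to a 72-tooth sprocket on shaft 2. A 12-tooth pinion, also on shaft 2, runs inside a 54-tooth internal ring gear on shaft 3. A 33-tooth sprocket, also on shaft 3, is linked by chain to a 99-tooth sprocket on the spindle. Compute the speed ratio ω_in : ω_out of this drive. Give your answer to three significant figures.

30.4

Each stage contributes driven/driver: chain 72/32 = 2.25, internal gear 54/12 = 4.5, chain 99/33 = 3.
Overall: 2.25 × 4.5 × 3 = 30.375.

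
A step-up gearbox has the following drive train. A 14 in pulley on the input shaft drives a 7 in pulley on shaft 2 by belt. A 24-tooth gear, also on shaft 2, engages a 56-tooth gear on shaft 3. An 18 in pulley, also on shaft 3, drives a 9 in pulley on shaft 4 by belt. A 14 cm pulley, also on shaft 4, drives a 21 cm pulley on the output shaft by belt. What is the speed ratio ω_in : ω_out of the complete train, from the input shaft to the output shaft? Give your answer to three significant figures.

0.875

Each stage contributes driven/driver: belt 7/14 = 0.5, gear mesh 56/24 = 2.3333, belt 9/18 = 0.5, belt 21/14 = 1.5.
Overall: 0.5 × 2.3333 × 0.5 × 1.5 = 0.875.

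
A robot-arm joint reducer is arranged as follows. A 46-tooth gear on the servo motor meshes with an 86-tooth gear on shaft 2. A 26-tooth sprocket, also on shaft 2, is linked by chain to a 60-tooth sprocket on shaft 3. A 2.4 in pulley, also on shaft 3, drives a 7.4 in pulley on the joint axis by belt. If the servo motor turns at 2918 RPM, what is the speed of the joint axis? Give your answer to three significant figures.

219 RPM

gear mesh 86/46 = 1.8696 → 2918/1.8696 = 1560.8 RPM
chain 60/26 = 2.3077 → 1560.8/2.3077 = 676.34 RPM
belt 7.4/2.4 = 3.0833 → 676.34/3.0833 = 219.35 RPM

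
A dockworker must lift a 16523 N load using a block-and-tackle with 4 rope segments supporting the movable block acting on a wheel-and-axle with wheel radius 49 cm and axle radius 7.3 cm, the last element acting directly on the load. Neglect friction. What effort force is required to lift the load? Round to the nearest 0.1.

Block-and-tackle MA = number of supporting rope parts = 4.
Wheel-and-axle MA = R/r = 49/7.3 = 6.7123.
Combined ideal MA = 4 × 6.7123 = 26.849.
Effort = load / MA = 16523 / 26.849 = 615.4 N.

615.4 N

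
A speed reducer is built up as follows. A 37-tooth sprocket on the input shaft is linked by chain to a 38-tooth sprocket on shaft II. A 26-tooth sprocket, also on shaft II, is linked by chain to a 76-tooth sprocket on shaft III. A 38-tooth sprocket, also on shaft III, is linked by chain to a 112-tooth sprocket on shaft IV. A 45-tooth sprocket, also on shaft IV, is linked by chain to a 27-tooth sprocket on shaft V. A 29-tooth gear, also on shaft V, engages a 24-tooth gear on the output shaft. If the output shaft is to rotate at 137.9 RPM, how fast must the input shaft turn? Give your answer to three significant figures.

606 RPM

Overall ratio R = 1.027 × 2.9231 × 2.9474 × 0.6 × 0.82759 = 4.3936.
Required input speed = output speed × R = 137.9 × 4.3936 = 605.88 RPM.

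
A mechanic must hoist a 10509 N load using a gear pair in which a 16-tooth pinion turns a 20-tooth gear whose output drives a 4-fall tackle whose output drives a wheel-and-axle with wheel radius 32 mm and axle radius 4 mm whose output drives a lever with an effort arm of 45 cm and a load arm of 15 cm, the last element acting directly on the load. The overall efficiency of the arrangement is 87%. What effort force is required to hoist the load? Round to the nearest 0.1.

Gear pair MA = 20/16 = 1.25.
Block-and-tackle MA = number of supporting rope parts = 4.
Wheel-and-axle MA = R/r = 32/4 = 8.
Lever MA = effort arm / load arm = 45/15 = 3.
Combined ideal MA = 1.25 × 4 × 8 × 3 = 120.
Actual MA = 120 × 0.87 = 104.4.
Effort = load / actual MA = 10509 / 104.4 = 100.66 N.

100.7 N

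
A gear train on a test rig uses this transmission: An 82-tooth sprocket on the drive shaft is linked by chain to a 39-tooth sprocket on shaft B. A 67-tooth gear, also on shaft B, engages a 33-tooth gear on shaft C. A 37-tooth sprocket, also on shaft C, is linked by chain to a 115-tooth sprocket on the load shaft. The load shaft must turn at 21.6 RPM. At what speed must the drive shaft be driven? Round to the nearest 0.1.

Overall ratio R = 0.47561 × 0.49254 × 3.1081 = 0.72809.
Required input speed = output speed × R = 21.6 × 0.72809 = 15.727 RPM.

15.7 RPM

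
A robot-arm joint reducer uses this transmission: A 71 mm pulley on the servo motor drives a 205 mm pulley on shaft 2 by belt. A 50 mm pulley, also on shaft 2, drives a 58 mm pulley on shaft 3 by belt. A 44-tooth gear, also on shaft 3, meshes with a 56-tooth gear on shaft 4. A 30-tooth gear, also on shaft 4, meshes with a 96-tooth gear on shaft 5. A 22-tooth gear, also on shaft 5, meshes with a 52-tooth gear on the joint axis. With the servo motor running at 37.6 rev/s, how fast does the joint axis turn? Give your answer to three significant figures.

the servo motor → shaft 2 (belt, 205/71): 37.6 ÷ 2.8873 = 13.022 rev/s
shaft 2 → shaft 3 (belt, 58/50): 13.022 ÷ 1.16 = 11.226 rev/s
shaft 3 → shaft 4 (gear mesh, 56/44): 11.226 ÷ 1.2727 = 8.8206 rev/s
shaft 4 → shaft 5 (gear mesh, 96/30): 8.8206 ÷ 3.2 = 2.7564 rev/s
shaft 5 → the joint axis (gear mesh, 52/22): 2.7564 ÷ 2.3636 = 1.1662 rev/s

1.17 rev/s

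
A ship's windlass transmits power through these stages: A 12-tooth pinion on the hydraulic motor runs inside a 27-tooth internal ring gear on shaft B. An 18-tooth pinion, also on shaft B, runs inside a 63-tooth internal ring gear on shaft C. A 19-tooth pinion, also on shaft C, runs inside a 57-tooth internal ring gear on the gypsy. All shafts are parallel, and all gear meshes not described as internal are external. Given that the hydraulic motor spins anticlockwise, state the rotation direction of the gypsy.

anticlockwise

the hydraulic motor → shaft B: internal mesh, same direction → CCW.
shaft B → shaft C: internal mesh, same direction → CCW.
shaft C → the gypsy: internal mesh, same direction → CCW.
0 reversals in total — an even number — so the gypsy turns the same way as the hydraulic motor.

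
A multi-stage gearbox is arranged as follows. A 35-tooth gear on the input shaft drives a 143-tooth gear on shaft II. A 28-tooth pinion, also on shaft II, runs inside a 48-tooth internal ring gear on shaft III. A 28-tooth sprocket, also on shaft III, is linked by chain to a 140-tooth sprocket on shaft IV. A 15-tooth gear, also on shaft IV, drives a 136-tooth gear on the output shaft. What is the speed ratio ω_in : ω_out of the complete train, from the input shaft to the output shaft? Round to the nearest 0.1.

317.5

Each stage contributes driven/driver: gear mesh 143/35 = 4.0857, internal gear 48/28 = 1.7143, chain 140/28 = 5, gear mesh 136/15 = 9.0667.
Overall: 4.0857 × 1.7143 × 5 × 9.0667 = 317.52.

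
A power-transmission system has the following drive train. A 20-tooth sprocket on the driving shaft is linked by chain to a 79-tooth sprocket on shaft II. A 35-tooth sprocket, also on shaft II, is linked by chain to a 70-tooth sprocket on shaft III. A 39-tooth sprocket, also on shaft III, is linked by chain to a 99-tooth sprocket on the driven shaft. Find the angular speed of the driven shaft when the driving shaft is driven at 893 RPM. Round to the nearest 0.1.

the driving shaft → shaft II (chain, 79/20): 893 ÷ 3.95 = 226.08 RPM
shaft II → shaft III (chain, 70/35): 226.08 ÷ 2 = 113.04 RPM
shaft III → the driven shaft (chain, 99/39): 113.04 ÷ 2.5385 = 44.53 RPM

44.5 RPM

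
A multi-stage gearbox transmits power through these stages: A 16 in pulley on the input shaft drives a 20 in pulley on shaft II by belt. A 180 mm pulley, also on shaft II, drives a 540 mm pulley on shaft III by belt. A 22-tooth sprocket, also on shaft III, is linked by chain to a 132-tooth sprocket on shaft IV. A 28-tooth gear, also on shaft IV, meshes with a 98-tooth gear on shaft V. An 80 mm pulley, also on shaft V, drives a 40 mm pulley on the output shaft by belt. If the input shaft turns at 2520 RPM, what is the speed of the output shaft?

64 RPM

Belt: ratio = 20/16 = 1.25, so shaft II turns at 2520 / 1.25 = 2016 RPM.
Belt: ratio = 540/180 = 3, so shaft III turns at 2016 / 3 = 672 RPM.
Chain: ratio = 132/22 = 6, so shaft IV turns at 672 / 6 = 112 RPM.
Gear mesh: ratio = 98/28 = 3.5, so shaft V turns at 112 / 3.5 = 32 RPM.
Belt: ratio = 40/80 = 0.5, so the output shaft turns at 32 / 0.5 = 64 RPM.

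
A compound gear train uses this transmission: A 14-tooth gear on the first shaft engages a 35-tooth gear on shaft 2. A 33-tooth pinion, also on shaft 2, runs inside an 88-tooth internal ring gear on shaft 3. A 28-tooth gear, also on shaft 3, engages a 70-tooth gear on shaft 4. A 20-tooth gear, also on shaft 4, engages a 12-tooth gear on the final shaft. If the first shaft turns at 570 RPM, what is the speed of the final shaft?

57 RPM

the first shaft → shaft 2 (gear mesh, 35/14): 570 ÷ 2.5 = 228 RPM
shaft 2 → shaft 3 (internal gear, 88/33): 228 ÷ 2.6667 = 85.5 RPM
shaft 3 → shaft 4 (gear mesh, 70/28): 85.5 ÷ 2.5 = 34.2 RPM
shaft 4 → the final shaft (gear mesh, 12/20): 34.2 ÷ 0.6 = 57 RPM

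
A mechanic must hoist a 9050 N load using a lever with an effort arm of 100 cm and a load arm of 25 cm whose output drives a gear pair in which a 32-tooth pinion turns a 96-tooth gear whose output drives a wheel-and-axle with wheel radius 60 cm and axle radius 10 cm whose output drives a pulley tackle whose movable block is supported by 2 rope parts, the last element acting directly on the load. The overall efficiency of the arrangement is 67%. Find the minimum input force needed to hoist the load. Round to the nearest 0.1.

93.8 N

Lever MA = effort arm / load arm = 100/25 = 4.
Gear pair MA = 96/32 = 3.
Wheel-and-axle MA = R/r = 60/10 = 6.
Block-and-tackle MA = number of supporting rope parts = 2.
Combined ideal MA = 4 × 3 × 6 × 2 = 144.
Actual MA = 144 × 0.67 = 96.48.
Effort = load / actual MA = 9050 / 96.48 = 93.802 N.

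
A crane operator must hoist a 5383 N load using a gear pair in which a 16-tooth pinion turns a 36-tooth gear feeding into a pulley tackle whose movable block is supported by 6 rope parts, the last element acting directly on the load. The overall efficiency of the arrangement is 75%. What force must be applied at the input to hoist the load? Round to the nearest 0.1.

Gear pair MA = 36/16 = 2.25.
Block-and-tackle MA = number of supporting rope parts = 6.
Combined ideal MA = 2.25 × 6 = 13.5.
Actual MA = 13.5 × 0.75 = 10.125.
Effort = load / actual MA = 5383 / 10.125 = 531.65 N.

531.7 N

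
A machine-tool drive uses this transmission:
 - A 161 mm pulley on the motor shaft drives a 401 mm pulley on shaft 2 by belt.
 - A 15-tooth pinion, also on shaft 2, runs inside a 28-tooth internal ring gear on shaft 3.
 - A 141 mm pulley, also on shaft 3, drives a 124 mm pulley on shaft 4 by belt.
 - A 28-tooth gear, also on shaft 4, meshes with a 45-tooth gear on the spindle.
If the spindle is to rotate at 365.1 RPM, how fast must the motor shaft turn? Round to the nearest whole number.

2399 RPM

Overall ratio R = 2.4907 × 1.8667 × 0.87943 × 1.6071 = 6.5712.
Required input speed = output speed × R = 365.1 × 6.5712 = 2399.1 RPM.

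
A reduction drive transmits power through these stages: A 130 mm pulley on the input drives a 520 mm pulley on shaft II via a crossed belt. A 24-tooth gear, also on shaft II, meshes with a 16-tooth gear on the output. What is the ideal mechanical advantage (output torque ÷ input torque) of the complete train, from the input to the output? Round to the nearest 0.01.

2.67

Each stage contributes driven/driver: belt 520/130 = 4, gear mesh 16/24 = 0.66667.
Overall: 4 × 0.66667 = 2.6667.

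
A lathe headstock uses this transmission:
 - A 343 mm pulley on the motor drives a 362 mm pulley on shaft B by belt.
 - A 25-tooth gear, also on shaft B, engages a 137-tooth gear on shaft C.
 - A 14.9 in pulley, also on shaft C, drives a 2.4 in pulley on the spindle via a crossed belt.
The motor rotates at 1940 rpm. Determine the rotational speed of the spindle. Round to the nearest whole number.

belt 362/343 = 1.0554 → 1940/1.0554 = 1838.2 rpm
gear mesh 137/25 = 5.48 → 1838.2/5.48 = 335.43 rpm
belt 2.4/14.9 = 0.16107 → 335.43/0.16107 = 2082.5 rpm

2082 rpm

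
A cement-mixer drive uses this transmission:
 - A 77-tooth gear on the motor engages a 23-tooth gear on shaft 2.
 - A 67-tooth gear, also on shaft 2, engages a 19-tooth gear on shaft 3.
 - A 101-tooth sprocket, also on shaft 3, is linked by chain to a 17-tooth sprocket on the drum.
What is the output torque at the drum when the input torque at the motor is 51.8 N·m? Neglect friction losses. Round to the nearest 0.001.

0.739 N·m

After the gear mesh (23/77): 51.8 × 0.2987 = 15.473 N·m
After the gear mesh (19/67): 15.473 × 0.28358 = 4.3878 N·m
After the chain (17/101): 4.3878 × 0.16832 = 0.73854 N·m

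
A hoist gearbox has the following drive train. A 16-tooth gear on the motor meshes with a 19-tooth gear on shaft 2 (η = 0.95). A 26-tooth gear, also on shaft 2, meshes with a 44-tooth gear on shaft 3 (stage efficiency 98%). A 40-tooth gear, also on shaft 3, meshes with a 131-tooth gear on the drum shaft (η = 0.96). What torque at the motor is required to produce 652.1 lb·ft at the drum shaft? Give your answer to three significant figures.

Overall ratio R = 1.1875 × 1.6923 × 3.275 = 6.5815; overall efficiency η = 0.95 × 0.98 × 0.96 = 0.8938.
Input torque = output torque / (R × η) = 652.1 / (6.5815 × 0.8938) = 110.86 lb·ft.

111 lb·ft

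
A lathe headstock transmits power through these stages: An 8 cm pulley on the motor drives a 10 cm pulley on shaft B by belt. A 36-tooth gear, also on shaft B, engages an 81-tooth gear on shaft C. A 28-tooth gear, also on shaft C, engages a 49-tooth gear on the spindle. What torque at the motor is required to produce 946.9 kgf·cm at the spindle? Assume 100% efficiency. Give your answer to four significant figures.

Overall ratio R = 1.25 × 2.25 × 1.75 = 4.9219.
Input torque = output torque / R = 946.9 / 4.9219 = 192.39 kgf·cm.

192.4 kgf·cm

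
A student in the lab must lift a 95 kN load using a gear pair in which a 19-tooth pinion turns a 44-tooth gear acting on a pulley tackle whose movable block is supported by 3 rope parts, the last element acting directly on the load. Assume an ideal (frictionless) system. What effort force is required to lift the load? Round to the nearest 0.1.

Gear pair MA = 44/19 = 2.3158.
Block-and-tackle MA = number of supporting rope parts = 3.
Combined ideal MA = 2.3158 × 3 = 6.9474.
Effort = load / MA = 95 / 6.9474 = 13.674 kN.

13.7 kN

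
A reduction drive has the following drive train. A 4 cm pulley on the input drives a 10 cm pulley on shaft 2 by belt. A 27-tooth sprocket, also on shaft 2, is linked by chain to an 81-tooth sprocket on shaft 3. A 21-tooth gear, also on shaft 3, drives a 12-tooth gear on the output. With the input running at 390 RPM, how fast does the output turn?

91 RPM

belt 10/4 = 2.5 → 390/2.5 = 156 RPM
chain 81/27 = 3 → 156/3 = 52 RPM
gear mesh 12/21 = 0.57143 → 52/0.57143 = 91 RPM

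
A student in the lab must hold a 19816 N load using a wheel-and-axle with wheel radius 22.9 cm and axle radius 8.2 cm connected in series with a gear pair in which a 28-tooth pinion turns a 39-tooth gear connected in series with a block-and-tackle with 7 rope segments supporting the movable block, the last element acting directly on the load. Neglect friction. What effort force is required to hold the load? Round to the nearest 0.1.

Wheel-and-axle MA = R/r = 22.9/8.2 = 2.7927.
Gear pair MA = 39/28 = 1.3929.
Block-and-tackle MA = number of supporting rope parts = 7.
Combined ideal MA = 2.7927 × 1.3929 × 7 = 27.229.
Effort = load / MA = 19816 / 27.229 = 727.76 N.

727.8 N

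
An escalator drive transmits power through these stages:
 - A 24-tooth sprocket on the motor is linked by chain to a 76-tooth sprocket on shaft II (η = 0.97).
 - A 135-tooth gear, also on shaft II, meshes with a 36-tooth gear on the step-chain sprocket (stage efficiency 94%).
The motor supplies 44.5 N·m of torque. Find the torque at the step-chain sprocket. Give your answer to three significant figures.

Chain: ratio = 76/24 = 3.1667; torque at shaft II = 44.5 × 3.1667 × 0.97 = 136.69 N·m.
Gear mesh: ratio = 36/135 = 0.26667; torque at the step-chain sprocket = 136.69 × 0.26667 × 0.94 = 34.263 N·m.

34.3 N·m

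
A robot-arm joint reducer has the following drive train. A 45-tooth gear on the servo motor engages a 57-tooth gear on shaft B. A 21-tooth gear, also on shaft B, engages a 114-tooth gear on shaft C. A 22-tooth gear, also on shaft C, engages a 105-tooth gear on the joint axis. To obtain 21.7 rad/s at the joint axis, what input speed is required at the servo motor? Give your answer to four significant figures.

Overall ratio R = 1.2667 × 5.4286 × 4.7727 = 32.818.
Required input speed = output speed × R = 21.7 × 32.818 = 712.15 rad/s.

712.2 rad/s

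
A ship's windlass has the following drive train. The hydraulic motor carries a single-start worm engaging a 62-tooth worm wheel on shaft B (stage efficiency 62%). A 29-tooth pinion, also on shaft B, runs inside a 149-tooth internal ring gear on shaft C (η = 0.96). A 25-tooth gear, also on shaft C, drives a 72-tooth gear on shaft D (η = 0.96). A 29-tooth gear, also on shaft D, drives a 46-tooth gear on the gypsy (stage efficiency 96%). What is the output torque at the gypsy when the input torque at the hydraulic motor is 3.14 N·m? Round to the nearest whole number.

2506 N·m

worm 62/1 = 62 → τ = 3.14·62·0.62 = 120.7 N·m
internal gear 149/29 = 5.1379 → τ = 120.7·5.1379·0.96 = 595.35 N·m
gear mesh 72/25 = 2.88 → τ = 595.35·2.88·0.96 = 1646 N·m
gear mesh 46/29 = 1.5862 → τ = 1646·1.5862·0.96 = 2506.5 N·m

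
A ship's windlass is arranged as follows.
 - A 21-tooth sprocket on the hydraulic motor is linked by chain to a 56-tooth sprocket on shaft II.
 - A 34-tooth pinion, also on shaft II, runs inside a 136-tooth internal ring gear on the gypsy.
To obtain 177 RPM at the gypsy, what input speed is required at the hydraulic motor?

1888 RPM

Overall ratio R = 2.6667 × 4 = 10.667.
Required input speed = output speed × R = 177 × 10.667 = 1888 RPM.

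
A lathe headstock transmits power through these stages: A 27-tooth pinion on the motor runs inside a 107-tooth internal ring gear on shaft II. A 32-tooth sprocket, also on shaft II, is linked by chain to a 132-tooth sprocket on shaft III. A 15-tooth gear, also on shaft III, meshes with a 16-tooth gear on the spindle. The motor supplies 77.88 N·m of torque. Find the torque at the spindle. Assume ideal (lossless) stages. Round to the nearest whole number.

1358 N·m

Internal gear: ratio = 107/27 = 3.963; torque at shaft II = 77.88 × 3.963 = 308.64 N·m.
Chain: ratio = 132/32 = 4.125; torque at shaft III = 308.64 × 4.125 = 1273.1 N·m.
Gear mesh: ratio = 16/15 = 1.0667; torque at the spindle = 1273.1 × 1.0667 = 1358 N·m.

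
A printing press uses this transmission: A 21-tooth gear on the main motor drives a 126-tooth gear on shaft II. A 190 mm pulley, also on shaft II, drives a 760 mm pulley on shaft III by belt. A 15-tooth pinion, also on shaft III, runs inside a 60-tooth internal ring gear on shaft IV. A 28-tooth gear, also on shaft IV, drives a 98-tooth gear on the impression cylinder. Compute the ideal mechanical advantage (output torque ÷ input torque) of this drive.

336

Each stage contributes driven/driver: gear mesh 126/21 = 6, belt 760/190 = 4, internal gear 60/15 = 4, gear mesh 98/28 = 3.5.
Overall: 6 × 4 × 4 × 3.5 = 336.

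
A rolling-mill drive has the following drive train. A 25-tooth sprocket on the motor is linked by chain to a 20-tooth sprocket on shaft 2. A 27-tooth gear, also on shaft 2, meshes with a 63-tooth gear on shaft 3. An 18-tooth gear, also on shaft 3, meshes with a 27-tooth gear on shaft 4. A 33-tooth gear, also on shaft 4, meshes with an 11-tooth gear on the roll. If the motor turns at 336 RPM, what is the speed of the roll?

Chain: ratio = 20/25 = 0.8, so shaft 2 turns at 336 / 0.8 = 420 RPM.
Gear mesh: ratio = 63/27 = 2.3333, so shaft 3 turns at 420 / 2.3333 = 180 RPM.
Gear mesh: ratio = 27/18 = 1.5, so shaft 4 turns at 180 / 1.5 = 120 RPM.
Gear mesh: ratio = 11/33 = 0.33333, so the roll turns at 120 / 0.33333 = 360 RPM.

360 RPM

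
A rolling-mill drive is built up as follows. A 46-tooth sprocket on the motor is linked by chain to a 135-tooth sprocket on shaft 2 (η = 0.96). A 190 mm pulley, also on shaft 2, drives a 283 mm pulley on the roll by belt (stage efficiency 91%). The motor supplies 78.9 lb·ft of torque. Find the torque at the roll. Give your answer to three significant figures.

After the chain (135/46): 78.9 × 2.9348 × 0.96 = 222.29 lb·ft
After the belt (283/190): 222.29 × 1.4895 × 0.91 = 301.3 lb·ft

301 lb·ft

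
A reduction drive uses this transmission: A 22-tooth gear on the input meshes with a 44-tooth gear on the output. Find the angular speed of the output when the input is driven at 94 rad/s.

the input → the output (gear mesh, 44/22): 94 ÷ 2 = 47 rad/s

47 rad/s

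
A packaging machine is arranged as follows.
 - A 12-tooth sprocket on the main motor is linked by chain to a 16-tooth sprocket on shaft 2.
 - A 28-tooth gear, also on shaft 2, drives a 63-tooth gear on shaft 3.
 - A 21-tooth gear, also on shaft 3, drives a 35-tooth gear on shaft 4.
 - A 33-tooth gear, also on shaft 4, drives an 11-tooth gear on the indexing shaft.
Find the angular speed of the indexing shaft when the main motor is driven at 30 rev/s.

chain 16/12 = 1.3333 → 30/1.3333 = 22.5 rev/s
gear mesh 63/28 = 2.25 → 22.5/2.25 = 10 rev/s
gear mesh 35/21 = 1.6667 → 10/1.6667 = 6 rev/s
gear mesh 11/33 = 0.33333 → 6/0.33333 = 18 rev/s

18 rev/s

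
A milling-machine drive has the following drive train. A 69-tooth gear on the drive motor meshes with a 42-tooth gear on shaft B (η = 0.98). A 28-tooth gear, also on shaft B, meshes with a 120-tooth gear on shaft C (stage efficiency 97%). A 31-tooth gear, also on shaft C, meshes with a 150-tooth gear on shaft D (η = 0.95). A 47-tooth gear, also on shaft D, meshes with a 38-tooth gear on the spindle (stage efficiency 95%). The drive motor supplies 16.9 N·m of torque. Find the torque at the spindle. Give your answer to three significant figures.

Gear mesh: ratio = 42/69 = 0.6087; torque at shaft B = 16.9 × 0.6087 × 0.98 = 10.081 N·m.
Gear mesh: ratio = 120/28 = 4.2857; torque at shaft C = 10.081 × 4.2857 × 0.97 = 41.909 N·m.
Gear mesh: ratio = 150/31 = 4.8387; torque at shaft D = 41.909 × 4.8387 × 0.95 = 192.65 N·m.
Gear mesh: ratio = 38/47 = 0.80851; torque at the spindle = 192.65 × 0.80851 × 0.95 = 147.97 N·m.

148 N·m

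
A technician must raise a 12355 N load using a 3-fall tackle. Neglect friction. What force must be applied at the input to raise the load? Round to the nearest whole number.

4118 N

Block-and-tackle MA = number of supporting rope parts = 3.
Effort = load / MA = 12355 / 3 = 4118.3 N.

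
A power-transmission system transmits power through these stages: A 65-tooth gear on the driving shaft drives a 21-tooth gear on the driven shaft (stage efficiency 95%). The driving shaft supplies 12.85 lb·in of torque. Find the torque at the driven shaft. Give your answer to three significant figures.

3.94 lb·in

gear mesh 21/65 = 0.32308 → τ = 12.85·0.32308·0.95 = 3.944 lb·in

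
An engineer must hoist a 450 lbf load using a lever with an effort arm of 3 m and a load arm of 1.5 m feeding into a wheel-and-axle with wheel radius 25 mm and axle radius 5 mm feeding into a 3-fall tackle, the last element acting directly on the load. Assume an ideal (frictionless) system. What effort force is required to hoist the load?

Lever MA = effort arm / load arm = 3/1.5 = 2.
Wheel-and-axle MA = R/r = 25/5 = 5.
Block-and-tackle MA = number of supporting rope parts = 3.
Combined ideal MA = 2 × 5 × 3 = 30.
Effort = load / MA = 450 / 30 = 15 lbf.

15 lbf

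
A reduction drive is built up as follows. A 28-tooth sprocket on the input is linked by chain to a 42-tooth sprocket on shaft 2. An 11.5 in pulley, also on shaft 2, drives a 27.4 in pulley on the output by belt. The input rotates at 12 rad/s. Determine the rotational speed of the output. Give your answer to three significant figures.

3.36 rad/s

Chain: ratio = 42/28 = 1.5, so shaft 2 turns at 12 / 1.5 = 8 rad/s.
Belt: ratio = 27.4/11.5 = 2.3826, so the output turns at 8 / 2.3826 = 3.3577 rad/s.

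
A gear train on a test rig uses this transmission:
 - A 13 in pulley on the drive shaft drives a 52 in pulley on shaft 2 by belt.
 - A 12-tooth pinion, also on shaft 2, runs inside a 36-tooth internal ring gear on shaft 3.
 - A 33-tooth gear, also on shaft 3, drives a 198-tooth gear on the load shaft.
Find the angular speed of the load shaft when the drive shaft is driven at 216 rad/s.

the drive shaft → shaft 2 (belt, 52/13): 216 ÷ 4 = 54 rad/s
shaft 2 → shaft 3 (internal gear, 36/12): 54 ÷ 3 = 18 rad/s
shaft 3 → the load shaft (gear mesh, 198/33): 18 ÷ 6 = 3 rad/s

3 rad/s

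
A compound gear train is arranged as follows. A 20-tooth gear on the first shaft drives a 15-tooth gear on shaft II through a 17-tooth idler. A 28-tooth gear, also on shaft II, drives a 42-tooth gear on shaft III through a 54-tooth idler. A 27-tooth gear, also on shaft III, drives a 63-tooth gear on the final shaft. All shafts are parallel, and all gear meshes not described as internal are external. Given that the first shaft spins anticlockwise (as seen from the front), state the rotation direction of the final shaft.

clockwise

the first shaft → shaft II: driver → idler → driven is 2 external meshes, 2 reversals → CCW.
shaft II → shaft III: driver → idler → driven is 2 external meshes, 2 reversals → CCW.
shaft III → the final shaft: external mesh, 1 reversal → CW.
5 reversals in total — an odd number — so the final shaft turns opposite to the first shaft.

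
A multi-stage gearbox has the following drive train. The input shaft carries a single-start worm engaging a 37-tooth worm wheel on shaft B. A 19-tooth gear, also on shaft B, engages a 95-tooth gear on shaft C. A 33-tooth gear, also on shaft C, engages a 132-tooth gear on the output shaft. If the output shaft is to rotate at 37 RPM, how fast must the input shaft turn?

Overall ratio R = 37 × 5 × 4 = 740.
Required input speed = output speed × R = 37 × 740 = 27380 RPM.

27380 RPM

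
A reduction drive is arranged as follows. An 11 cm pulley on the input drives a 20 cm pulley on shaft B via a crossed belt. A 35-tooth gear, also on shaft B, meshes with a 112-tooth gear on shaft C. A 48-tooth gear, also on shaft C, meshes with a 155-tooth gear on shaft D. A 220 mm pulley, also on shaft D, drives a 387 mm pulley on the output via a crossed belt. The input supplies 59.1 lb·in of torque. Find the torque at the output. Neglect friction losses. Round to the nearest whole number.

belt 20/11 = 1.8182 → τ = 59.1·1.8182 = 107.45 lb·in
gear mesh 112/35 = 3.2 → τ = 107.45·3.2 = 343.85 lb·in
gear mesh 155/48 = 3.2292 → τ = 343.85·3.2292 = 1110.4 lb·in
belt 387/220 = 1.7591 → τ = 1110.4·1.7591 = 1953.2 lb·in

1953 lb·in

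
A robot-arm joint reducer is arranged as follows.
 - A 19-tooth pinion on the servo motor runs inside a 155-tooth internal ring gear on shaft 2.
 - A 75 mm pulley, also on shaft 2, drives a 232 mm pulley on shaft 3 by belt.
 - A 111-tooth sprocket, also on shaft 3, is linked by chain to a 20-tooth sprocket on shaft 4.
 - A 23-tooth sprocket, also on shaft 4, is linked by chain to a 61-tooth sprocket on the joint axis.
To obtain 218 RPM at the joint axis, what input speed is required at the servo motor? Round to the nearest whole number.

2629 RPM

Overall ratio R = 8.1579 × 3.0933 × 0.18018 × 2.6522 = 12.059.
Required input speed = output speed × R = 218 × 12.059 = 2628.9 RPM.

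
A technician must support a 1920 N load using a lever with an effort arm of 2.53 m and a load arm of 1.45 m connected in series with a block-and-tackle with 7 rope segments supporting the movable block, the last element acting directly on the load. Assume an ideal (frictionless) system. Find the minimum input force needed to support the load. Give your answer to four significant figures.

157.2 N

Lever MA = effort arm / load arm = 2.53/1.45 = 1.7448.
Block-and-tackle MA = number of supporting rope parts = 7.
Combined ideal MA = 1.7448 × 7 = 12.214.
Effort = load / MA = 1920 / 12.214 = 157.2 N.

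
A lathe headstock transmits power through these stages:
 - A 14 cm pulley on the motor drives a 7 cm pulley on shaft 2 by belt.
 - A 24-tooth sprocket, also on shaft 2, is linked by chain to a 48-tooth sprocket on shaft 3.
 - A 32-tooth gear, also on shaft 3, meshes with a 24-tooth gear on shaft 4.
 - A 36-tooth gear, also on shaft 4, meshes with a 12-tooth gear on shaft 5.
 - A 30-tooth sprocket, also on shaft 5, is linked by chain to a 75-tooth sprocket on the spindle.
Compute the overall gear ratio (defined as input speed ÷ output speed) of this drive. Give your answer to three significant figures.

Each stage contributes driven/driver: belt 7/14 = 0.5, chain 48/24 = 2, gear mesh 24/32 = 0.75, gear mesh 12/36 = 0.33333, chain 75/30 = 2.5.
Overall: 0.5 × 2 × 0.75 × 0.33333 × 2.5 = 0.625.

0.625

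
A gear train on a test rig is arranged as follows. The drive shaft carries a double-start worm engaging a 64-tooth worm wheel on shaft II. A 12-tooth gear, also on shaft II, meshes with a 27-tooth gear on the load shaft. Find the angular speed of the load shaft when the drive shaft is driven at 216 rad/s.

the drive shaft → shaft II (worm, 64/2): 216 ÷ 32 = 6.75 rad/s
shaft II → the load shaft (gear mesh, 27/12): 6.75 ÷ 2.25 = 3 rad/s

3 rad/s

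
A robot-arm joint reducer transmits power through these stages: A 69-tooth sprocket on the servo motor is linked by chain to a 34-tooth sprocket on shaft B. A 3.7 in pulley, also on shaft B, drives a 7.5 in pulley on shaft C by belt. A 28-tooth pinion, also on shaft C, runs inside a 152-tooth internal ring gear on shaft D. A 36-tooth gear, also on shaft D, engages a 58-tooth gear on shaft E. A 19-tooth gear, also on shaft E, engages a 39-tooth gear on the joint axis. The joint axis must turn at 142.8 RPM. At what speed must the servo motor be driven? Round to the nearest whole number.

2561 RPM

Overall ratio R = 0.49275 × 2.027 × 5.4286 × 1.6111 × 2.0526 = 17.931.
Required input speed = output speed × R = 142.8 × 17.931 = 2560.6 RPM.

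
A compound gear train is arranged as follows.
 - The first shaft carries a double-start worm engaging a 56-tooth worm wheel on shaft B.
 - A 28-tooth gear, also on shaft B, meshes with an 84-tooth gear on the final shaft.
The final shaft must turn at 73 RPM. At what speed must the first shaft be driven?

6132 RPM

Overall ratio R = 28 × 3 = 84.
Required input speed = output speed × R = 73 × 84 = 6132 RPM.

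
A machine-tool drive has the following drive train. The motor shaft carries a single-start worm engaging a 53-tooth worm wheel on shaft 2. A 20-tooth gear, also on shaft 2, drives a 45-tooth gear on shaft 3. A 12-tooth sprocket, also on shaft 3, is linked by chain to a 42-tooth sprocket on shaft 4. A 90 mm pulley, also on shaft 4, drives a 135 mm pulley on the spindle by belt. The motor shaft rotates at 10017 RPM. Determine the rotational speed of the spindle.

16 RPM

the motor shaft → shaft 2 (worm, 53/1): 10017 ÷ 53 = 189 RPM
shaft 2 → shaft 3 (gear mesh, 45/20): 189 ÷ 2.25 = 84 RPM
shaft 3 → shaft 4 (chain, 42/12): 84 ÷ 3.5 = 24 RPM
shaft 4 → the spindle (belt, 135/90): 24 ÷ 1.5 = 16 RPM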